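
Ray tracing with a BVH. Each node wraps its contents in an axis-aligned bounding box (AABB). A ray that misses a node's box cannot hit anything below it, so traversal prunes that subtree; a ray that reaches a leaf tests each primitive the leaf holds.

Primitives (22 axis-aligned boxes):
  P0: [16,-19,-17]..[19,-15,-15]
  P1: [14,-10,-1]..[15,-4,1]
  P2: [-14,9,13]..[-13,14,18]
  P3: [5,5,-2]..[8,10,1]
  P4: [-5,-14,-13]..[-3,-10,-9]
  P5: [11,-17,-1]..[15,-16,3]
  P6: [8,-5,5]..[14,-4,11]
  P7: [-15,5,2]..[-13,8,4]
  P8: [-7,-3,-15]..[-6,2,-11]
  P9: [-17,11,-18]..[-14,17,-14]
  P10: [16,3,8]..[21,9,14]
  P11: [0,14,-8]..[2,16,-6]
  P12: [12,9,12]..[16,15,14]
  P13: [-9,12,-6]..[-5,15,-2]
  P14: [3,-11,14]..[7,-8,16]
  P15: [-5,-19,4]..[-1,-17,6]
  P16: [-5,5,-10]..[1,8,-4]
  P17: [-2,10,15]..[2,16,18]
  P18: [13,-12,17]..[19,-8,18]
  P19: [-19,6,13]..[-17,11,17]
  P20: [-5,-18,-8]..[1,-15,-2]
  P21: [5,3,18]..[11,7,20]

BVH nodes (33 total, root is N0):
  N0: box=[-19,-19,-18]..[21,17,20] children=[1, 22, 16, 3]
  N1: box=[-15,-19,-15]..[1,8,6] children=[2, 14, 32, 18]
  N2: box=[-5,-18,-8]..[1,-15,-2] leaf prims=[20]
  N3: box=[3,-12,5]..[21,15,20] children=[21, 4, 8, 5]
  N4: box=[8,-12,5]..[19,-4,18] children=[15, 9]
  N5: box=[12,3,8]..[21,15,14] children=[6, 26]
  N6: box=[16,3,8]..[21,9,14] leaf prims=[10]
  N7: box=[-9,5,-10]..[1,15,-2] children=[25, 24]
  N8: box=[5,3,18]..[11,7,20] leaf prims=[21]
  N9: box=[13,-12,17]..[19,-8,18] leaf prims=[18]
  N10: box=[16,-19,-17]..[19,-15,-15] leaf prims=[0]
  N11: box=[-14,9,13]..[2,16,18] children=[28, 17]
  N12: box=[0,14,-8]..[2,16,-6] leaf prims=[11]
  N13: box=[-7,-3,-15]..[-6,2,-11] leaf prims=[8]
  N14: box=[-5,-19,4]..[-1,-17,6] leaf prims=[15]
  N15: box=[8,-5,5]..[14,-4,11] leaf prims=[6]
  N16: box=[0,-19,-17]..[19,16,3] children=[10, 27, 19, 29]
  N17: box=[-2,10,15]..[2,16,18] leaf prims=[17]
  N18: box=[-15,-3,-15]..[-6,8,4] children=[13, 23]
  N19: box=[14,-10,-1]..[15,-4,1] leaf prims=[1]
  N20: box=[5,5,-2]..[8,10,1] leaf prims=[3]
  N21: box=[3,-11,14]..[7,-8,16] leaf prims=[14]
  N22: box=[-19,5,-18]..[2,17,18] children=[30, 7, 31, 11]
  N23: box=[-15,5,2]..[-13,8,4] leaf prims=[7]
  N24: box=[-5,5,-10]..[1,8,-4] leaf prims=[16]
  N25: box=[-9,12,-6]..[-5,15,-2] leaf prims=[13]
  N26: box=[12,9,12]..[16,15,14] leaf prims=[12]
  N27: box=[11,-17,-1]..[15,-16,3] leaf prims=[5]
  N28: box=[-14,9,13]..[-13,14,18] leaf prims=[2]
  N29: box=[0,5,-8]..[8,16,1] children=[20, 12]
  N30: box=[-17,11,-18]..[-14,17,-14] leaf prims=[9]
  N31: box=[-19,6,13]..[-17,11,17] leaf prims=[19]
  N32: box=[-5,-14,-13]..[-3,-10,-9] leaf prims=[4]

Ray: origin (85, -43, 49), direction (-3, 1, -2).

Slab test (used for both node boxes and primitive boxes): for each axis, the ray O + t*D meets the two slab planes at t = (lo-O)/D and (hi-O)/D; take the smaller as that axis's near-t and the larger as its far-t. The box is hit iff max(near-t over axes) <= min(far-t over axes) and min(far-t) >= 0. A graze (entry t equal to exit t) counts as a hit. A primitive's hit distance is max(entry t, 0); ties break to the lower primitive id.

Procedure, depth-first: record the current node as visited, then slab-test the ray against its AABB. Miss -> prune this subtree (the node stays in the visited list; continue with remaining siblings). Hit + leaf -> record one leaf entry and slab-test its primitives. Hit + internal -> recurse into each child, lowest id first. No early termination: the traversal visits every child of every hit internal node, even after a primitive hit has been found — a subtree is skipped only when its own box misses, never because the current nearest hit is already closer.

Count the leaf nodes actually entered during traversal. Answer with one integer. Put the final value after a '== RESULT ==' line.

Walk:
N0 x:[64/3,104/3] y:[24,60] z:[29/2,67/2] -> hit [24,67/2], descend [1, 3, 16, 22]
  N1 x:[28,100/3] y:[24,51] z:[43/2,32] -> hit [28,32], descend [2, 14, 18, 32]
    N2 x:[28,30] y:[25,28] z:[51/2,57/2] -> hit [28,28] leaf, test {P20@t=28}
    N14 x:[86/3,30] y:[24,26] z:[43/2,45/2] -> miss, prune
    N18 x:[91/3,100/3] y:[40,51] z:[45/2,32] -> miss, prune
    N32 x:[88/3,30] y:[29,33] z:[29,31] -> hit [88/3,30] leaf, test {P4@t=88/3}
  N3 x:[64/3,82/3] y:[31,58] z:[29/2,22] -> miss, prune
  N16 x:[22,85/3] y:[24,59] z:[23,33] -> hit [24,85/3], descend [10, 19, 27, 29]
    N10 x:[22,23] y:[24,28] z:[32,33] -> miss, prune
    N19 x:[70/3,71/3] y:[33,39] z:[24,25] -> miss, prune
    N27 x:[70/3,74/3] y:[26,27] z:[23,25] -> miss, prune
    N29 x:[77/3,85/3] y:[48,59] z:[24,57/2] -> miss, prune
  N22 x:[83/3,104/3] y:[48,60] z:[31/2,67/2] -> miss, prune

order=[0, 1, 2, 14, 18, 32, 3, 16, 10, 19, 27, 29, 22]  |boxes|=13  |leaves|=2  hit=P20

== RESULT ==
2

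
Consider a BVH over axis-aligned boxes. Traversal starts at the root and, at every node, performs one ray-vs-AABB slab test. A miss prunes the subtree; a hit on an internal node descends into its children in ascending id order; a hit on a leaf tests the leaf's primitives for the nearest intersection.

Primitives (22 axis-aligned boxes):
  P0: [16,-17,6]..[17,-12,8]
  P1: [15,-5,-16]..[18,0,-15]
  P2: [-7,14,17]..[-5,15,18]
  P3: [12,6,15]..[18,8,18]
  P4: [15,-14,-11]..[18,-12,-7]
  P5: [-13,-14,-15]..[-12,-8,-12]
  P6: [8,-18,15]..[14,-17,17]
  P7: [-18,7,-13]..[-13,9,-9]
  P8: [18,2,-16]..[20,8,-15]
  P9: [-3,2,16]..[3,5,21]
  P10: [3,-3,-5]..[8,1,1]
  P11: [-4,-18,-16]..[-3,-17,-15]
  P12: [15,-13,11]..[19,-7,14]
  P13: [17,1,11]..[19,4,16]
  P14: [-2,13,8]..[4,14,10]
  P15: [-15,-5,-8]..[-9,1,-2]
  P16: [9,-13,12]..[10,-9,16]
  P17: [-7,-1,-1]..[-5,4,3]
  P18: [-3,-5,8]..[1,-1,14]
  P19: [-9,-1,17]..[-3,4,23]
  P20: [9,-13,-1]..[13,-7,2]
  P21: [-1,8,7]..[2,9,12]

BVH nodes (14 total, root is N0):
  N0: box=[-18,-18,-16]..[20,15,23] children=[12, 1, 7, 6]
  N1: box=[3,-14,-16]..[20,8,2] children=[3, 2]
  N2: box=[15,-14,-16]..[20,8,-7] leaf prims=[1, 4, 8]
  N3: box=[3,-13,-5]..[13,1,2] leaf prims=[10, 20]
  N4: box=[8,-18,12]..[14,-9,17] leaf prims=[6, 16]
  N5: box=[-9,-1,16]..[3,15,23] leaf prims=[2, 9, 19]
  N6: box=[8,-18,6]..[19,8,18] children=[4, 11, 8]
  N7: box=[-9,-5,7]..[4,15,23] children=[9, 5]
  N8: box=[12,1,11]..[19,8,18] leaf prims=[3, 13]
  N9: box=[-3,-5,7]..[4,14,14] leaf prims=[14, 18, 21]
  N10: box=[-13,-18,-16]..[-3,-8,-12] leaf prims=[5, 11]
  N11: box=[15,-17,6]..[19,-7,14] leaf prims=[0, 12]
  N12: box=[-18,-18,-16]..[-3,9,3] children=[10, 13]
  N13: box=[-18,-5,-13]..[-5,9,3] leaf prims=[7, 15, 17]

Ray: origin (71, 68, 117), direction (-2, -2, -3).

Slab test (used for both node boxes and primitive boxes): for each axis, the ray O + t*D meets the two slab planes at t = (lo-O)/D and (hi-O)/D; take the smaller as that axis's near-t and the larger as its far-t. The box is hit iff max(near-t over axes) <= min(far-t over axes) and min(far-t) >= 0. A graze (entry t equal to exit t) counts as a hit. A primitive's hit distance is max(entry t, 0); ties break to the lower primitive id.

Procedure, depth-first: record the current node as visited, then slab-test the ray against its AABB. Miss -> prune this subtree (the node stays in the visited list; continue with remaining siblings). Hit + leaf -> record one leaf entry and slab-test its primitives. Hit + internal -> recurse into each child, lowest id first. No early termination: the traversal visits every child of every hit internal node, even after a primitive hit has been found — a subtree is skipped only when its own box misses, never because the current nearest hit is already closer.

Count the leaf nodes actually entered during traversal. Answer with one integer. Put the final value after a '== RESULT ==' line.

Trace the traversal:
N0 x:[51/2,89/2] y:[53/2,43] z:[94/3,133/3] -> hit [94/3,43], descend [1, 6, 7, 12]
  N1 x:[51/2,34] y:[30,41] z:[115/3,133/3] -> miss, prune
  N6 x:[26,63/2] y:[30,43] z:[33,37] -> miss, prune
  N7 x:[67/2,40] y:[53/2,73/2] z:[94/3,110/3] -> hit [67/2,73/2], descend [5, 9]
    N5 x:[34,40] y:[53/2,69/2] z:[94/3,101/3] -> miss, prune
    N9 x:[67/2,37] y:[27,73/2] z:[103/3,110/3] -> hit [103/3,73/2] leaf, test {P14(miss), P18@t=35, P21(miss)}
  N12 x:[37,89/2] y:[59/2,43] z:[38,133/3] -> hit [38,43], descend [10, 13]
    N10 x:[37,42] y:[38,43] z:[43,133/3] -> miss, prune
    N13 x:[38,89/2] y:[59/2,73/2] z:[38,130/3] -> miss, prune

Visited [0, 1, 6, 7, 5, 9, 12, 10, 13]. Tests: 9 box, 1 leaf. Nearest: P18.

== RESULT ==
1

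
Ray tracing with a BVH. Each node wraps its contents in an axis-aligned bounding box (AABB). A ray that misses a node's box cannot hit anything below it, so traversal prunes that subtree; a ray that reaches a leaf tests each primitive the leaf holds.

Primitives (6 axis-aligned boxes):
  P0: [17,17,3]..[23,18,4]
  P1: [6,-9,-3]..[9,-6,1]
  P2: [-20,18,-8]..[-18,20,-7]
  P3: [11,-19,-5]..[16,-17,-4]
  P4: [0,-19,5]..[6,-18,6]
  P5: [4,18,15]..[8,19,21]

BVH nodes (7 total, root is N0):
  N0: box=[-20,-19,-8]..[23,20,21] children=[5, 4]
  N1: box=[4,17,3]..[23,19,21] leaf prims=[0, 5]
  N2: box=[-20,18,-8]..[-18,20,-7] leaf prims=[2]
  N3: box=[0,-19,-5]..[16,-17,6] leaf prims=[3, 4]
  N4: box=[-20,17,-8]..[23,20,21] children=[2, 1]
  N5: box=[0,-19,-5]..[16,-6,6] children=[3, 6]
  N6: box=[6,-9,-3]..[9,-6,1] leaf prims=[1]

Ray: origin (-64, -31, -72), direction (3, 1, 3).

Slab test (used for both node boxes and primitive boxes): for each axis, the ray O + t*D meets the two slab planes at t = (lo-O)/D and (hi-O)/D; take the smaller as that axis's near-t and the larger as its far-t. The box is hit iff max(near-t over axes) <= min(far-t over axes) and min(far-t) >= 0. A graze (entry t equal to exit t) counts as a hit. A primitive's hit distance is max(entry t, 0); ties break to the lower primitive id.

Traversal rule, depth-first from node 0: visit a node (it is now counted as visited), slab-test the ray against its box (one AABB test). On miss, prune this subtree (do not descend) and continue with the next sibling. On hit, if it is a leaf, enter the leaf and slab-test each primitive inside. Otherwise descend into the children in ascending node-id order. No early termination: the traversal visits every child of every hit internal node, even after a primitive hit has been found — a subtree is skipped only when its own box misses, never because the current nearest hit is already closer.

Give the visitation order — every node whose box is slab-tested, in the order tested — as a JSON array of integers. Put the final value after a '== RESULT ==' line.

Traverse from the root:
N0 x:[44/3,29] y:[12,51] z:[64/3,31] -> hit [64/3,29], descend [4, 5]
  N4 x:[44/3,29] y:[48,51] z:[64/3,31] -> miss, prune
  N5 x:[64/3,80/3] y:[12,25] z:[67/3,26] -> hit [67/3,25], descend [3, 6]
    N3 x:[64/3,80/3] y:[12,14] z:[67/3,26] -> miss, prune
    N6 x:[70/3,73/3] y:[22,25] z:[23,73/3] -> hit [70/3,73/3] leaf, test {P1@t=70/3}

Visited [0, 4, 5, 3, 6]. Tests: 5 box, 1 leaf. Nearest: P1.

== RESULT ==
[0, 4, 5, 3, 6]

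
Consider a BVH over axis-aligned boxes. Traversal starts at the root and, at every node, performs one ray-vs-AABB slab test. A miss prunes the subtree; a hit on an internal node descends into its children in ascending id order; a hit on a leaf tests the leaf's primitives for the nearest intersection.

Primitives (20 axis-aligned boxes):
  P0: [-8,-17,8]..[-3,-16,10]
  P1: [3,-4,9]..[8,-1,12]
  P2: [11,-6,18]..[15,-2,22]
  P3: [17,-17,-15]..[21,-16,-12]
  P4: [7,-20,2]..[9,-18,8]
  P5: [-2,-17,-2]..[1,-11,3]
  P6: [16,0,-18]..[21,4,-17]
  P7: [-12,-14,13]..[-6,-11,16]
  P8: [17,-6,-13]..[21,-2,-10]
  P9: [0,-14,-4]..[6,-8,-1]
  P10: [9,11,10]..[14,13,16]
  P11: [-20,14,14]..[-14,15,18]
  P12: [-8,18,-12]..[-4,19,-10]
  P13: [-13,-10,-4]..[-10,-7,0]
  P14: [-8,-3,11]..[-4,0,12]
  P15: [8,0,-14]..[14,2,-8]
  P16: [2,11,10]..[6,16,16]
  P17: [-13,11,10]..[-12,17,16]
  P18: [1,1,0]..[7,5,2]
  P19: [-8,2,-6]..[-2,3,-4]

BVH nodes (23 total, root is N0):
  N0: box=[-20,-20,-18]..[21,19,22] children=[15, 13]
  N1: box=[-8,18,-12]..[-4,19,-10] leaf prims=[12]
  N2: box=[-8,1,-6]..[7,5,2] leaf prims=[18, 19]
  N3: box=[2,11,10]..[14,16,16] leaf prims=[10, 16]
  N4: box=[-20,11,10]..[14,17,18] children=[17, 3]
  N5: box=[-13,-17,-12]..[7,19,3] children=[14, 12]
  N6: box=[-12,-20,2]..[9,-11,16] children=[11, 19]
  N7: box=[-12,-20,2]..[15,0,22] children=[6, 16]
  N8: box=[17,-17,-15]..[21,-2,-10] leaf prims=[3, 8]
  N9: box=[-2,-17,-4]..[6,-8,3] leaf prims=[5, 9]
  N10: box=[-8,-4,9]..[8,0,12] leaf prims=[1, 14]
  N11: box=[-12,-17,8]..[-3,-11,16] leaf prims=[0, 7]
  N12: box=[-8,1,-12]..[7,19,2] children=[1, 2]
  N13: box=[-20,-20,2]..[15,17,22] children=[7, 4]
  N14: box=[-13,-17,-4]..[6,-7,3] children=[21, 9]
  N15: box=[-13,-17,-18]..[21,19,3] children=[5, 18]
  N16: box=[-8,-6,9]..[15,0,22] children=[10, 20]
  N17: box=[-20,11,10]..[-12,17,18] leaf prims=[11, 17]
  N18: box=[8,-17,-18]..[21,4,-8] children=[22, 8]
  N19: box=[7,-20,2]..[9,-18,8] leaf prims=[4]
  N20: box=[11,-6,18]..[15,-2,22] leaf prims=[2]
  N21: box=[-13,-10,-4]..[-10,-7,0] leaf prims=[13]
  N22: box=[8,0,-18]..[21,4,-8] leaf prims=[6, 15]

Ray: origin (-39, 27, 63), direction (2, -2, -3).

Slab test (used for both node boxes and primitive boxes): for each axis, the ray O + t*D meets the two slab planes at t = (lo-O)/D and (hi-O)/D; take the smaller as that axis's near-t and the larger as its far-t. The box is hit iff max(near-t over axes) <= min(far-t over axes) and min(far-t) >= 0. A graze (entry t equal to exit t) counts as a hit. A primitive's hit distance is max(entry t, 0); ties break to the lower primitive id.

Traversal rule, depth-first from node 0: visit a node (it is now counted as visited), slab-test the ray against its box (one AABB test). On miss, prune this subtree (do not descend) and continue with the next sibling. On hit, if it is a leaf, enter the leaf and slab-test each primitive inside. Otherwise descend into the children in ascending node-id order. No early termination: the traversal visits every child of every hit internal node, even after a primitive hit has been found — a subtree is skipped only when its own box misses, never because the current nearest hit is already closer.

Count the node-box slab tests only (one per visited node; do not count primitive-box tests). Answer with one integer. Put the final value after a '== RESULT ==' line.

Traverse from the root:
N0 x:[19/2,30] y:[4,47/2] z:[41/3,27] -> hit [41/3,47/2], descend [13, 15]
  N13 x:[19/2,27] y:[5,47/2] z:[41/3,61/3] -> hit [41/3,61/3], descend [4, 7]
    N4 x:[19/2,53/2] y:[5,8] z:[15,53/3] -> miss, prune
    N7 x:[27/2,27] y:[27/2,47/2] z:[41/3,61/3] -> hit [41/3,61/3], descend [6, 16]
      N6 x:[27/2,24] y:[19,47/2] z:[47/3,61/3] -> hit [19,61/3], descend [11, 19]
        N11 x:[27/2,18] y:[19,22] z:[47/3,55/3] -> miss, prune
        N19 x:[23,24] y:[45/2,47/2] z:[55/3,61/3] -> miss, prune
      N16 x:[31/2,27] y:[27/2,33/2] z:[41/3,18] -> hit [31/2,33/2], descend [10, 20]
        N10 x:[31/2,47/2] y:[27/2,31/2] z:[17,18] -> miss, prune
        N20 x:[25,27] y:[29/2,33/2] z:[41/3,15] -> miss, prune
  N15 x:[13,30] y:[4,22] z:[20,27] -> hit [20,22], descend [5, 18]
    N5 x:[13,23] y:[4,22] z:[20,25] -> hit [20,22], descend [12, 14]
      N12 x:[31/2,23] y:[4,13] z:[61/3,25] -> miss, prune
      N14 x:[13,45/2] y:[17,22] z:[20,67/3] -> hit [20,22], descend [9, 21]
        N9 x:[37/2,45/2] y:[35/2,22] z:[20,67/3] -> hit [20,22] leaf, test {P5@t=20, P9(miss)}
        N21 x:[13,29/2] y:[17,37/2] z:[21,67/3] -> miss, prune
    N18 x:[47/2,30] y:[23/2,22] z:[71/3,27] -> miss, prune

Visited [0, 13, 4, 7, 6, 11, 19, 16, 10, 20, 15, 5, 12, 14, 9, 21, 18]. Tests: 17 box, 1 leaf. Nearest: P5.

== RESULT ==
17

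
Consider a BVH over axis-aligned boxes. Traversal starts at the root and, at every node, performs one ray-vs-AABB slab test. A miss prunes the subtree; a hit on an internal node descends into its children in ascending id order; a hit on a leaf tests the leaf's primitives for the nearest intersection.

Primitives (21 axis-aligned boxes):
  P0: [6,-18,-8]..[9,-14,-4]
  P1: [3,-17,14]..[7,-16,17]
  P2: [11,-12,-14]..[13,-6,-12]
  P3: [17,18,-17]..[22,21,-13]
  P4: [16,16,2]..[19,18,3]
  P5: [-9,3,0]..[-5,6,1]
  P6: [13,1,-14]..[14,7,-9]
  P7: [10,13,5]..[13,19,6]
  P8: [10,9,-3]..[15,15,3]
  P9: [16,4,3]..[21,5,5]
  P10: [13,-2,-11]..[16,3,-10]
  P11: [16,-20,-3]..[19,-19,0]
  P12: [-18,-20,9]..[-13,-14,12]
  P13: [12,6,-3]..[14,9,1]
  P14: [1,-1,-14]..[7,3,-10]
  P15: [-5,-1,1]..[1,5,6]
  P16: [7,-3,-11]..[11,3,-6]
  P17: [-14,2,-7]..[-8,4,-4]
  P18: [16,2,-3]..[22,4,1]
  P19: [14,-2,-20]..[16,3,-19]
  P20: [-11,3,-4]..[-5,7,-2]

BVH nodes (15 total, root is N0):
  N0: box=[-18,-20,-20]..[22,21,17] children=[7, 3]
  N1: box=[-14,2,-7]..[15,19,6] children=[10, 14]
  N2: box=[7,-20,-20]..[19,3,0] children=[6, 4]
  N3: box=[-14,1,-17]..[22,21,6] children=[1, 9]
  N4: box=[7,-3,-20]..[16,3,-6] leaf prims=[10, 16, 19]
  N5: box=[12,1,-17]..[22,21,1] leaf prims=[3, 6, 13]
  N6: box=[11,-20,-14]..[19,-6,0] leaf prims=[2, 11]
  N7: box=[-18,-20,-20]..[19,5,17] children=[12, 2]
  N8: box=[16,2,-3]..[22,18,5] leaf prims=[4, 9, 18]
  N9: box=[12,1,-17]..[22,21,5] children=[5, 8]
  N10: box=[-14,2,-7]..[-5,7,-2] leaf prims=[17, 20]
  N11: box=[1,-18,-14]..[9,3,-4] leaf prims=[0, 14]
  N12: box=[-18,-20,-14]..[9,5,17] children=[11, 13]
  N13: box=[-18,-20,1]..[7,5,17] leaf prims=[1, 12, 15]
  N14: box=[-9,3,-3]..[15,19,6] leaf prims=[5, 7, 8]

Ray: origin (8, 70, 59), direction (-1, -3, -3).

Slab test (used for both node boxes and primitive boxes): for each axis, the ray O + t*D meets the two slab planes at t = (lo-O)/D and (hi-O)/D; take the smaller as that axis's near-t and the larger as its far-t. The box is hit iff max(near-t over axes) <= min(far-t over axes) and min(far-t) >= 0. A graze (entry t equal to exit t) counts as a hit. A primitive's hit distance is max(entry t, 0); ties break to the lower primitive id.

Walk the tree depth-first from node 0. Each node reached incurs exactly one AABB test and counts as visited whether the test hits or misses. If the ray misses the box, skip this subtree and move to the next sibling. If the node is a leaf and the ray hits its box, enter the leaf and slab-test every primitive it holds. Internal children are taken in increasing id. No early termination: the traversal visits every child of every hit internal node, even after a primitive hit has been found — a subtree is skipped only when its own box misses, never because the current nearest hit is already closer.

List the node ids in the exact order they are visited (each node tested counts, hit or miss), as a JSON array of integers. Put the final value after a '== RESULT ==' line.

Walk:
N0 x:[-14,26] y:[49/3,30] z:[14,79/3] -> hit [49/3,26], descend [3, 7]
  N3 x:[-14,22] y:[49/3,23] z:[53/3,76/3] -> hit [53/3,22], descend [1, 9]
    N1 x:[-7,22] y:[17,68/3] z:[53/3,22] -> hit [53/3,22], descend [10, 14]
      N10 x:[13,22] y:[21,68/3] z:[61/3,22] -> hit [21,22] leaf, test {P17@t=22, P20(miss)}
      N14 x:[-7,17] y:[17,67/3] z:[53/3,62/3] -> miss, prune
    N9 x:[-14,-4] y:[49/3,23] z:[18,76/3] -> miss, prune
  N7 x:[-11,26] y:[65/3,30] z:[14,79/3] -> hit [65/3,26], descend [2, 12]
    N2 x:[-11,1] y:[67/3,30] z:[59/3,79/3] -> miss, prune
    N12 x:[-1,26] y:[65/3,30] z:[14,73/3] -> hit [65/3,73/3], descend [11, 13]
      N11 x:[-1,7] y:[67/3,88/3] z:[21,73/3] -> miss, prune
      N13 x:[1,26] y:[65/3,30] z:[14,58/3] -> miss, prune

order=[0, 3, 1, 10, 14, 9, 7, 2, 12, 11, 13]  |boxes|=11  |leaves|=1  hit=P17

== RESULT ==
[0, 3, 1, 10, 14, 9, 7, 2, 12, 11, 13]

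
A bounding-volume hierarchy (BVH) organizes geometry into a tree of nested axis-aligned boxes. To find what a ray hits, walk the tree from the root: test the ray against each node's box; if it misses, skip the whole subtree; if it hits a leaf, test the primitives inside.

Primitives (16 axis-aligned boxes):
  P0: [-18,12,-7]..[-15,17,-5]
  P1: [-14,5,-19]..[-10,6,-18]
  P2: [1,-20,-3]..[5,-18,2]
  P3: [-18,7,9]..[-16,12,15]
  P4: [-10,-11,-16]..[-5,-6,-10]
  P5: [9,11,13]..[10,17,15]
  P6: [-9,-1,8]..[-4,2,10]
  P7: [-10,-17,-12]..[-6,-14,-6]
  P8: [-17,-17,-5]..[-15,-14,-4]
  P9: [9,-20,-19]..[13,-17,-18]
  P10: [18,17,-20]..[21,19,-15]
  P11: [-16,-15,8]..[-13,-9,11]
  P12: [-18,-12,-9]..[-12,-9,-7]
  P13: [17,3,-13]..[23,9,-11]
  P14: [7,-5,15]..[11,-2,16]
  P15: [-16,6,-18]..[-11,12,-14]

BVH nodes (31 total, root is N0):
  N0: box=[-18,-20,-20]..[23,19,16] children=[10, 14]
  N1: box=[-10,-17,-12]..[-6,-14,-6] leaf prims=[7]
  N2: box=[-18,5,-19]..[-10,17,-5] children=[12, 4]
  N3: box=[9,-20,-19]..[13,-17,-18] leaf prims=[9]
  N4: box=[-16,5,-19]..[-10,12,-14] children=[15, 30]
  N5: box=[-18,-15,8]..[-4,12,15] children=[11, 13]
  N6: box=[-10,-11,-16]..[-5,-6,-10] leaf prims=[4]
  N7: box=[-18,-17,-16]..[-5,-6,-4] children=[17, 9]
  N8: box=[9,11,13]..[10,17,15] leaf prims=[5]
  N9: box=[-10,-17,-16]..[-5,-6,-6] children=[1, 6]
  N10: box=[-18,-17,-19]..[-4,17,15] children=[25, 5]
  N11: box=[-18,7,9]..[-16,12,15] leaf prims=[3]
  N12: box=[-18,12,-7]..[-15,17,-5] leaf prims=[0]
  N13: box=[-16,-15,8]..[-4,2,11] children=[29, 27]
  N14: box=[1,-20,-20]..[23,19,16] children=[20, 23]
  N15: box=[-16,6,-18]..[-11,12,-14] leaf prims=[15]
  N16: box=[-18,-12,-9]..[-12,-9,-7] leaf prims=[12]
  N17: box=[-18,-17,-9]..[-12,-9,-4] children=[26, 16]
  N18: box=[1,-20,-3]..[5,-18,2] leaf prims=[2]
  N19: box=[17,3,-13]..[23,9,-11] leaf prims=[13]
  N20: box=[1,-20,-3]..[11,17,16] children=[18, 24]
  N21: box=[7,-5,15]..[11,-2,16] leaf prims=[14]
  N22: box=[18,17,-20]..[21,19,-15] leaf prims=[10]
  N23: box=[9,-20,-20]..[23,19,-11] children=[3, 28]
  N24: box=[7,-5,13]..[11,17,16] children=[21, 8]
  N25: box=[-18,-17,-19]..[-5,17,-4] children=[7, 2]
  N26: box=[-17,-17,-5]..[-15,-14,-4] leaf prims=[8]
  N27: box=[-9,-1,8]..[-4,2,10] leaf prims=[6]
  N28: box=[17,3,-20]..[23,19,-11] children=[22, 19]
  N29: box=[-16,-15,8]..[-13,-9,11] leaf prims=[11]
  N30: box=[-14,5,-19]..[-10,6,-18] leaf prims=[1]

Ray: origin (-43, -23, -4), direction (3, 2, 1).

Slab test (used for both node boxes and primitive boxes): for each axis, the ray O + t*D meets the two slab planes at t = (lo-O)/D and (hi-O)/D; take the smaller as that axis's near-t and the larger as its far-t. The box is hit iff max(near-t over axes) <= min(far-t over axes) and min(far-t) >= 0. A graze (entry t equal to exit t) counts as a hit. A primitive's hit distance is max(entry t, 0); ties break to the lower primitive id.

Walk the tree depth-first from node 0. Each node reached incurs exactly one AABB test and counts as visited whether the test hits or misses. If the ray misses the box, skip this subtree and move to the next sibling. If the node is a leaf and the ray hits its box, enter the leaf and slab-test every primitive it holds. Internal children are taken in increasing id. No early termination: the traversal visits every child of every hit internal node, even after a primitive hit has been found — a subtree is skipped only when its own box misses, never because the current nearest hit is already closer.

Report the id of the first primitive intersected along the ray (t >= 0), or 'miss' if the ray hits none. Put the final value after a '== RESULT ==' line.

Walk:
N0 x:[25/3,22] y:[3/2,21] z:[-16,20] -> hit [25/3,20], descend [10, 14]
  N10 x:[25/3,13] y:[3,20] z:[-15,19] -> hit [25/3,13], descend [5, 25]
    N5 x:[25/3,13] y:[4,35/2] z:[12,19] -> hit [12,13], descend [11, 13]
      N11 x:[25/3,9] y:[15,35/2] z:[13,19] -> miss, prune
      N13 x:[9,13] y:[4,25/2] z:[12,15] -> hit [12,25/2], descend [27, 29]
        N27 x:[34/3,13] y:[11,25/2] z:[12,14] -> hit [12,25/2] leaf, test {P6@t=12}
        N29 x:[9,10] y:[4,7] z:[12,15] -> miss, prune
    N25 x:[25/3,38/3] y:[3,20] z:[-15,0] -> miss, prune
  N14 x:[44/3,22] y:[3/2,21] z:[-16,20] -> hit [44/3,20], descend [20, 23]
    N20 x:[44/3,18] y:[3/2,20] z:[1,20] -> hit [44/3,18], descend [18, 24]
      N18 x:[44/3,16] y:[3/2,5/2] z:[1,6] -> miss, prune
      N24 x:[50/3,18] y:[9,20] z:[17,20] -> hit [17,18], descend [8, 21]
        N8 x:[52/3,53/3] y:[17,20] z:[17,19] -> hit [52/3,53/3] leaf, test {P5@t=52/3}
        N21 x:[50/3,18] y:[9,21/2] z:[19,20] -> miss, prune
    N23 x:[52/3,22] y:[3/2,21] z:[-16,-7] -> miss, prune

order=[0, 10, 5, 11, 13, 27, 29, 25, 14, 20, 18, 24, 8, 21, 23]  |boxes|=15  |leaves|=2  hit=P6

== RESULT ==
6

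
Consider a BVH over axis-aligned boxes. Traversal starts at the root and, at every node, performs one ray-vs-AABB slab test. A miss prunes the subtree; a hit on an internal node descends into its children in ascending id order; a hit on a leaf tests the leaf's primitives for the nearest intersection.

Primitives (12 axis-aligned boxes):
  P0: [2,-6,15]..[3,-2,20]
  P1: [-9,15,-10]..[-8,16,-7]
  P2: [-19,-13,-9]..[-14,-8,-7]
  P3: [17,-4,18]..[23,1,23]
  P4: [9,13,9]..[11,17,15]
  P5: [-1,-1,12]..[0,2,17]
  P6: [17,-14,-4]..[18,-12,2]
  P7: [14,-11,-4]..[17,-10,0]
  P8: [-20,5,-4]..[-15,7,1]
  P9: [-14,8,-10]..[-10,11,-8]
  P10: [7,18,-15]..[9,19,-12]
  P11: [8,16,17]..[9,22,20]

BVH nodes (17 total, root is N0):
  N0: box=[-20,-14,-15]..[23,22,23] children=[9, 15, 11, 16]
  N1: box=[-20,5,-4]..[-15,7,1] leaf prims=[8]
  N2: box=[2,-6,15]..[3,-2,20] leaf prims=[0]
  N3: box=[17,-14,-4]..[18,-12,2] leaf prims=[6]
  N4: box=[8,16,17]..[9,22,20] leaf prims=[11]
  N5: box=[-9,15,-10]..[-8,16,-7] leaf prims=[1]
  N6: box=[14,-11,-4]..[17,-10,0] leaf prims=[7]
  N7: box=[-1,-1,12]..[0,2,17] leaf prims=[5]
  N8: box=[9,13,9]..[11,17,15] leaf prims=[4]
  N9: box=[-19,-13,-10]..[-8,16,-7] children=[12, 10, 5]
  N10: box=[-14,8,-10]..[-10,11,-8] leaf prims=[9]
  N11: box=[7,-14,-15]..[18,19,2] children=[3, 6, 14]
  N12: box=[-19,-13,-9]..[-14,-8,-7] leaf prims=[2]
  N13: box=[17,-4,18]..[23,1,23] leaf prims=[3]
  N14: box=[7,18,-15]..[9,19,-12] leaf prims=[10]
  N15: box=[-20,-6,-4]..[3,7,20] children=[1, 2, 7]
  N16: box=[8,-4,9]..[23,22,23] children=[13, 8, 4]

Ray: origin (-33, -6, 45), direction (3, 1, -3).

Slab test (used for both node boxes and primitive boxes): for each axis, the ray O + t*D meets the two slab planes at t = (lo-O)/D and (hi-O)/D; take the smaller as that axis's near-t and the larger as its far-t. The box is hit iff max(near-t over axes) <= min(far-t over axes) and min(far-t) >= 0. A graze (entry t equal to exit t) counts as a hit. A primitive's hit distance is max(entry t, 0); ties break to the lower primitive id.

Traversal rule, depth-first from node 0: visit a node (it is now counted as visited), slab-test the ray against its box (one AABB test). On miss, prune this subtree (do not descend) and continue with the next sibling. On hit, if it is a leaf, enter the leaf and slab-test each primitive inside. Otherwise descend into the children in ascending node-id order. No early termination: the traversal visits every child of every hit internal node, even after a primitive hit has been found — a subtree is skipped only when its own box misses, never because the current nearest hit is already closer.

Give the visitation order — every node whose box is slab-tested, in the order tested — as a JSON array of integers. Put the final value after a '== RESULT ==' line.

Traverse from the root:
N0 x:[13/3,56/3] y:[-8,28] z:[22/3,20] -> hit [22/3,56/3], descend [9, 11, 15, 16]
  N9 x:[14/3,25/3] y:[-7,22] z:[52/3,55/3] -> miss, prune
  N11 x:[40/3,17] y:[-8,25] z:[43/3,20] -> hit [43/3,17], descend [3, 6, 14]
    N3 x:[50/3,17] y:[-8,-6] z:[43/3,49/3] -> miss, prune
    N6 x:[47/3,50/3] y:[-5,-4] z:[15,49/3] -> miss, prune
    N14 x:[40/3,14] y:[24,25] z:[19,20] -> miss, prune
  N15 x:[13/3,12] y:[0,13] z:[25/3,49/3] -> hit [25/3,12], descend [1, 2, 7]
    N1 x:[13/3,6] y:[11,13] z:[44/3,49/3] -> miss, prune
    N2 x:[35/3,12] y:[0,4] z:[25/3,10] -> miss, prune
    N7 x:[32/3,11] y:[5,8] z:[28/3,11] -> miss, prune
  N16 x:[41/3,56/3] y:[2,28] z:[22/3,12] -> miss, prune

Summary -> nodes [0, 9, 11, 3, 6, 14, 15, 1, 2, 7, 16]; box-tests=11; leaf-entries=0; first=miss

== RESULT ==
[0, 9, 11, 3, 6, 14, 15, 1, 2, 7, 16]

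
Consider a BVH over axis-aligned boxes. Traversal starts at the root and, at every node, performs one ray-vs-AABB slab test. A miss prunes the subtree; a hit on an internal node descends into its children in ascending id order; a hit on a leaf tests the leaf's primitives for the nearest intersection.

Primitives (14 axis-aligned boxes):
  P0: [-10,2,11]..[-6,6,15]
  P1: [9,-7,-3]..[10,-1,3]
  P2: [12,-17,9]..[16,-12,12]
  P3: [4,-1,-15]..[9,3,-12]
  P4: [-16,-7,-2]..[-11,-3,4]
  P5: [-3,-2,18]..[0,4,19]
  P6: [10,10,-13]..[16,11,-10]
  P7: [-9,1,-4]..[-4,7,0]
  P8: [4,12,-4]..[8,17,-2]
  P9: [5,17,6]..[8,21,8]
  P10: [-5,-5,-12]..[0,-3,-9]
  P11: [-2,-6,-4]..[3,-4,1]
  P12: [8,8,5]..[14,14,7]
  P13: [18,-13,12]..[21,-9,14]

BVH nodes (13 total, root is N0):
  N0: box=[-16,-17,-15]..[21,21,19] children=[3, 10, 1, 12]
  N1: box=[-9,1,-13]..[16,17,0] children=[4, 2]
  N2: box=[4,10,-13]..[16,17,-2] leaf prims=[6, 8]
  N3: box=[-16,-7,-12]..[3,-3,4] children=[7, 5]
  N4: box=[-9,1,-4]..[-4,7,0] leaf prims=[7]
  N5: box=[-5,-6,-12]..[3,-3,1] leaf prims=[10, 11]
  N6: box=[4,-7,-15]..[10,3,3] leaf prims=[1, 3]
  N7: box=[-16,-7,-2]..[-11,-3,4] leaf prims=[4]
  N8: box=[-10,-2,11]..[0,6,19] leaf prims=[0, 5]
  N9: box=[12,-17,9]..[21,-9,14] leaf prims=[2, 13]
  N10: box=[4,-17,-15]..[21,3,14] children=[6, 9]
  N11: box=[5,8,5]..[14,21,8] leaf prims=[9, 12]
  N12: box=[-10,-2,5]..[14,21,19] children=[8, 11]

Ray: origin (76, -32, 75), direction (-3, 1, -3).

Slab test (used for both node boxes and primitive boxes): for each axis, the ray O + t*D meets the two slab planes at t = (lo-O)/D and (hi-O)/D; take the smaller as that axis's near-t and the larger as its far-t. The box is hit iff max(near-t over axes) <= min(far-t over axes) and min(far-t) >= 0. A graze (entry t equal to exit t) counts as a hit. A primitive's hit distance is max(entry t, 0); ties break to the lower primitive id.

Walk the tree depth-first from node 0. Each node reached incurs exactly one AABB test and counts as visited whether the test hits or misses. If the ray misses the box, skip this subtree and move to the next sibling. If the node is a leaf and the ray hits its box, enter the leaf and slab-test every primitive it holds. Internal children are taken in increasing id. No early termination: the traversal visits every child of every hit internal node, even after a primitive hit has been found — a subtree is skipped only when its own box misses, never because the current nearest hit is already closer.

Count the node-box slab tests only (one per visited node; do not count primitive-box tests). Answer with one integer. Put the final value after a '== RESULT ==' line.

Trace the traversal:
N0 x:[55/3,92/3] y:[15,53] z:[56/3,30] -> hit [56/3,30], descend [1, 3, 10, 12]
  N1 x:[20,85/3] y:[33,49] z:[25,88/3] -> miss, prune
  N3 x:[73/3,92/3] y:[25,29] z:[71/3,29] -> hit [25,29], descend [5, 7]
    N5 x:[73/3,27] y:[26,29] z:[74/3,29] -> hit [26,27] leaf, test {P10(miss), P11@t=26}
    N7 x:[29,92/3] y:[25,29] z:[71/3,77/3] -> miss, prune
  N10 x:[55/3,24] y:[15,35] z:[61/3,30] -> hit [61/3,24], descend [6, 9]
    N6 x:[22,24] y:[25,35] z:[24,30] -> miss, prune
    N9 x:[55/3,64/3] y:[15,23] z:[61/3,22] -> hit [61/3,64/3] leaf, test {P2(miss), P13(miss)}
  N12 x:[62/3,86/3] y:[30,53] z:[56/3,70/3] -> miss, prune

9 AABB tests over nodes [0, 1, 3, 5, 7, 10, 6, 9, 12]; 2 leaves entered; closest P11.

== RESULT ==
9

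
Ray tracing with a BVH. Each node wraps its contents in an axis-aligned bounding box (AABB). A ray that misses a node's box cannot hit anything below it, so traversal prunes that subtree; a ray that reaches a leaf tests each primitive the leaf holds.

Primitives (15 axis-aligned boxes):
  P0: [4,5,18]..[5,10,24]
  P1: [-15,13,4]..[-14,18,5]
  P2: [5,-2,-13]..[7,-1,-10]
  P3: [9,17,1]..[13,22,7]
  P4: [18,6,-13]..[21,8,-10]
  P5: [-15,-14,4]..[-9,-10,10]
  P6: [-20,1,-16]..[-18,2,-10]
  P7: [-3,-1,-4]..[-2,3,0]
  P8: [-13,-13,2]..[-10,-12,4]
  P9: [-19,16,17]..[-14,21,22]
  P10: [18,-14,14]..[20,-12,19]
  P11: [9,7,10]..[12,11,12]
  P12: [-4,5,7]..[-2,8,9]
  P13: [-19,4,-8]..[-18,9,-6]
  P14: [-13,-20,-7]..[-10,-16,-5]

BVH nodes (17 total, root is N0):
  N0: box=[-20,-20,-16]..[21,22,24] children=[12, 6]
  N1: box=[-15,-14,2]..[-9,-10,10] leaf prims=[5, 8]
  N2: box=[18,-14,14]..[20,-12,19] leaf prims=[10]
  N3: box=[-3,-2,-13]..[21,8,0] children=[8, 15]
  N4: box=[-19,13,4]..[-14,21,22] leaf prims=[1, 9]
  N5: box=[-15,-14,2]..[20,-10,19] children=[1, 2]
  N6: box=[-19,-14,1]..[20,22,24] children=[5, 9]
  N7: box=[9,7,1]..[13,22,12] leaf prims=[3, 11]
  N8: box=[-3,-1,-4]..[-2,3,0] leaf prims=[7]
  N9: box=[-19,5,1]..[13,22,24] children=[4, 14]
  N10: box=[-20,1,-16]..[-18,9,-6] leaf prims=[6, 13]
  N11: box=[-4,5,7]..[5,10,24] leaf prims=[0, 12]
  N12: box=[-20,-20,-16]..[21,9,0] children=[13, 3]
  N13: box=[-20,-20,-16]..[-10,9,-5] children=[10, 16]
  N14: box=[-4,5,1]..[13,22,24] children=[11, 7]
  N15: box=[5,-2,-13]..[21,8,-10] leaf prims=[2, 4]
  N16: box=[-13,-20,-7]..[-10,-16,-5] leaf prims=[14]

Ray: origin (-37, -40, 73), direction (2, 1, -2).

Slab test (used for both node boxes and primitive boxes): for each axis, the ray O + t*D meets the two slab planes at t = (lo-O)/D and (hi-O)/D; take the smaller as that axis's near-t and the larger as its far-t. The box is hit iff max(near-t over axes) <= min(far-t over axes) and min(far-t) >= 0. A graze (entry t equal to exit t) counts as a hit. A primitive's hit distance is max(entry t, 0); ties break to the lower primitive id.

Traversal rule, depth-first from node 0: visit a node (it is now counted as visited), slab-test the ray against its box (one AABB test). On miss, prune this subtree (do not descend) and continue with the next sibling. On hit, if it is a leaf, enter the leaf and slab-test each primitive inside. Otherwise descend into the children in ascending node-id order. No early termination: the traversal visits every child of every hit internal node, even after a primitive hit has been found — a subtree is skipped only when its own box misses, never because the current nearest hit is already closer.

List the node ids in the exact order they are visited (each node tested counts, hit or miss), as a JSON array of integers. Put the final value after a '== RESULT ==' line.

Trace the traversal:
N0 x:[17/2,29] y:[20,62] z:[49/2,89/2] -> hit [49/2,29], descend [6, 12]
  N6 x:[9,57/2] y:[26,62] z:[49/2,36] -> hit [26,57/2], descend [5, 9]
    N5 x:[11,57/2] y:[26,30] z:[27,71/2] -> hit [27,57/2], descend [1, 2]
      N1 x:[11,14] y:[26,30] z:[63/2,71/2] -> miss, prune
      N2 x:[55/2,57/2] y:[26,28] z:[27,59/2] -> hit [55/2,28] leaf, test {P10@t=55/2}
    N9 x:[9,25] y:[45,62] z:[49/2,36] -> miss, prune
  N12 x:[17/2,29] y:[20,49] z:[73/2,89/2] -> miss, prune

Summary -> nodes [0, 6, 5, 1, 2, 9, 12]; box-tests=7; leaf-entries=1; first=P10

== RESULT ==
[0, 6, 5, 1, 2, 9, 12]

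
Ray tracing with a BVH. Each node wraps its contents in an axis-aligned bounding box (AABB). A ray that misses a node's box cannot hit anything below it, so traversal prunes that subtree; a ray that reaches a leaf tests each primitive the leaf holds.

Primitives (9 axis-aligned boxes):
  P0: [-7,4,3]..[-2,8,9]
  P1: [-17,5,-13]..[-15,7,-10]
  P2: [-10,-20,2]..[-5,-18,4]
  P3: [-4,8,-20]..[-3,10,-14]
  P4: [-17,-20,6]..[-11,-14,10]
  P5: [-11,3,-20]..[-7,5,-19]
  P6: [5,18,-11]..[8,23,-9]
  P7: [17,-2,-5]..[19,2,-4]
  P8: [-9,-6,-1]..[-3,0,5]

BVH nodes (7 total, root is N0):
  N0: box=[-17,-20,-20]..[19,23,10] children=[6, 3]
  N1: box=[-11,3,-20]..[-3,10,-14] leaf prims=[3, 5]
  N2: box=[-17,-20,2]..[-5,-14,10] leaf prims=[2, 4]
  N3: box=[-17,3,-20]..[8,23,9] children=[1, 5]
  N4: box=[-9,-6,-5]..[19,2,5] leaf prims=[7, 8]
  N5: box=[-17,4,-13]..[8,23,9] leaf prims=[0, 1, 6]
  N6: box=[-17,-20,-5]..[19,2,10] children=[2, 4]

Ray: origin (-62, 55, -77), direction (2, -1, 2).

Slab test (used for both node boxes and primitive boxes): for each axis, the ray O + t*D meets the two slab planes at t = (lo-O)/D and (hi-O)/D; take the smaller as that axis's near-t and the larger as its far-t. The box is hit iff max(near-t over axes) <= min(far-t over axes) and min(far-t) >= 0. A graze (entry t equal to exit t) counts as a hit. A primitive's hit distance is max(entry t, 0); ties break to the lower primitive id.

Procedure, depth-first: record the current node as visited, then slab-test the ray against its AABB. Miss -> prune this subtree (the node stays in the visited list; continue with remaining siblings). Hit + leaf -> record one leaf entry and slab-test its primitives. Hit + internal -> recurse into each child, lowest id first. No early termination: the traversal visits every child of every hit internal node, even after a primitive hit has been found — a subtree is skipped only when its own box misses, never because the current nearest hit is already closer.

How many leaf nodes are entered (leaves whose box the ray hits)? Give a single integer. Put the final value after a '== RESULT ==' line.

Trace the traversal:
N0 x:[45/2,81/2] y:[32,75] z:[57/2,87/2] -> hit [32,81/2], descend [3, 6]
  N3 x:[45/2,35] y:[32,52] z:[57/2,43] -> hit [32,35], descend [1, 5]
    N1 x:[51/2,59/2] y:[45,52] z:[57/2,63/2] -> miss, prune
    N5 x:[45/2,35] y:[32,51] z:[32,43] -> hit [32,35] leaf, test {P0(miss), P1(miss), P6@t=67/2}
  N6 x:[45/2,81/2] y:[53,75] z:[36,87/2] -> miss, prune

Visited [0, 3, 1, 5, 6]. Tests: 5 box, 1 leaf. Nearest: P6.

== RESULT ==
1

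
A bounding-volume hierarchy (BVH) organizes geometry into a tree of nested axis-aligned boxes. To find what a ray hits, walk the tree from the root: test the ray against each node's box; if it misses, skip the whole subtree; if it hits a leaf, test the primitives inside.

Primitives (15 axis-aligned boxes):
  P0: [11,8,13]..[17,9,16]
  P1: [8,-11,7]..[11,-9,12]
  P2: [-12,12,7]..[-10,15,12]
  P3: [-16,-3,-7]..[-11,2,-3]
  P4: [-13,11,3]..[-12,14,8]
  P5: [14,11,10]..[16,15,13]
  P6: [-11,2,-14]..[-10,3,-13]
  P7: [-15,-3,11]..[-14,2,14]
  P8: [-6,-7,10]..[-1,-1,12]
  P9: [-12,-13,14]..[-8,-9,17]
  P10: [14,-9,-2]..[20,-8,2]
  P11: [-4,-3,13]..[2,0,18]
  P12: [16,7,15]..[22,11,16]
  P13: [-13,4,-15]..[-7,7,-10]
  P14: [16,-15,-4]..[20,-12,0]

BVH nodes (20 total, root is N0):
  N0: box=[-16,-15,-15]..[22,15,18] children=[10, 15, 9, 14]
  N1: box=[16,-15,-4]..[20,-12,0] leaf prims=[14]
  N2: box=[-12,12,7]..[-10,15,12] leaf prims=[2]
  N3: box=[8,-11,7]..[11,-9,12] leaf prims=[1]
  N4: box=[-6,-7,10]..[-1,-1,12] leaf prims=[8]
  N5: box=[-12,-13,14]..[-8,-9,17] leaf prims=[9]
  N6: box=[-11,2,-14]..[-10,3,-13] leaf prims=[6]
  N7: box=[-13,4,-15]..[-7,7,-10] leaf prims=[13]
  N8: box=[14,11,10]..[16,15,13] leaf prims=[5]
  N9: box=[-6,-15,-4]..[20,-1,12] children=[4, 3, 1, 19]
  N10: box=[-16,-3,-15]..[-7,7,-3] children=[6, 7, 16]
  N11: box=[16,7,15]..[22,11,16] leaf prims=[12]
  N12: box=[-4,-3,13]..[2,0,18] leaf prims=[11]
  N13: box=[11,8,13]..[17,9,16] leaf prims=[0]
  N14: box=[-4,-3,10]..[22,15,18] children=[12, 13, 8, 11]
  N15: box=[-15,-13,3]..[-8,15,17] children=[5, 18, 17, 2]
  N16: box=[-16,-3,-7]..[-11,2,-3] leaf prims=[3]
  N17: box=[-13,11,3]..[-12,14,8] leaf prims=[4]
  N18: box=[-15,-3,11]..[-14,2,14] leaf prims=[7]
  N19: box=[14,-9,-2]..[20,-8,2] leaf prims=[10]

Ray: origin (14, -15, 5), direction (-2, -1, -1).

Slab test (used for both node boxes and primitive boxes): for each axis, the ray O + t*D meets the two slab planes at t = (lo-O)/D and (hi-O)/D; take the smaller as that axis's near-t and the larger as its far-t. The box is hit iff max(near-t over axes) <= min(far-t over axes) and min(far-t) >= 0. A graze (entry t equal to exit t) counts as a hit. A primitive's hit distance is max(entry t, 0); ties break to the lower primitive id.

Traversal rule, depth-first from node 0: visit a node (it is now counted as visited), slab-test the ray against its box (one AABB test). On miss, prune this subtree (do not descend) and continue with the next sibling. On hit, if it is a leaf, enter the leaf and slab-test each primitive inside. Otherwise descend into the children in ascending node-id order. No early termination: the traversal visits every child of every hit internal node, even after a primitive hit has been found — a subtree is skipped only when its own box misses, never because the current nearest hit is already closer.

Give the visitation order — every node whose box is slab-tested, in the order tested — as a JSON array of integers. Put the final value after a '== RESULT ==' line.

Walk:
N0 x:[-4,15] y:[-30,0] z:[-13,20] -> hit [-4,0], descend [9, 10, 14, 15]
  N9 x:[-3,10] y:[-14,0] z:[-7,9] -> hit [-3,0], descend [1, 3, 4, 19]
    N1 x:[-3,-1] y:[-3,0] z:[5,9] -> miss, prune
    N3 x:[3/2,3] y:[-6,-4] z:[-7,-2] -> miss, prune
    N4 x:[15/2,10] y:[-14,-8] z:[-7,-5] -> miss, prune
    N19 x:[-3,0] y:[-7,-6] z:[3,7] -> miss, prune
  N10 x:[21/2,15] y:[-22,-12] z:[8,20] -> miss, prune
  N14 x:[-4,9] y:[-30,-12] z:[-13,-5] -> miss, prune
  N15 x:[11,29/2] y:[-30,-2] z:[-12,2] -> miss, prune

9 AABB tests over nodes [0, 9, 1, 3, 4, 19, 10, 14, 15]; 0 leaves entered; closest miss.

== RESULT ==
[0, 9, 1, 3, 4, 19, 10, 14, 15]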